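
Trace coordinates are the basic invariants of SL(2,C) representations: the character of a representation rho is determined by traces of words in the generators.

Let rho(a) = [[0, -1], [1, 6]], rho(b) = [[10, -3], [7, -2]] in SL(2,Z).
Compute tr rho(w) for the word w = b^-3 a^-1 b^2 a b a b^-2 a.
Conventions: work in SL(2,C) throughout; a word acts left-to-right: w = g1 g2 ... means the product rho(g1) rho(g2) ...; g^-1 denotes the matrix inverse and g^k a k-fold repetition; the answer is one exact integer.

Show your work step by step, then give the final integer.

-10049539010

rho(b^-1) = [[-2, 3], [-7, 10]]
... * rho(b^-1) = [[-2, 3], [-7, 10]]  ->  [[-17, 24], [-56, 79]]
... * rho(b^-1) = [[-2, 3], [-7, 10]]  ->  [[-134, 189], [-441, 622]]
... * rho(a^-1) = [[6, 1], [-1, 0]]  ->  [[-993, -134], [-3268, -441]]
... * rho(b) = [[10, -3], [7, -2]]  ->  [[-10868, 3247], [-35767, 10686]]
... * rho(b) = [[10, -3], [7, -2]]  ->  [[-85951, 26110], [-282868, 85929]]
... * rho(a) = [[0, -1], [1, 6]]  ->  [[26110, 242611], [85929, 798442]]
... * rho(b) = [[10, -3], [7, -2]]  ->  [[1959377, -563552], [6448384, -1854671]]
... * rho(a) = [[0, -1], [1, 6]]  ->  [[-563552, -5340689], [-1854671, -17576410]]
... * rho(b^-1) = [[-2, 3], [-7, 10]]  ->  [[38511927, -55097546], [126744212, -181328113]]
... * rho(b^-1) = [[-2, 3], [-7, 10]]  ->  [[308658968, -435439679], [1015808367, -1433048494]]
... * rho(a) = [[0, -1], [1, 6]]  ->  [[-435439679, -2921297042], [-1433048494, -9614099331]]
tr = -435439679 + -9614099331 = -10049539010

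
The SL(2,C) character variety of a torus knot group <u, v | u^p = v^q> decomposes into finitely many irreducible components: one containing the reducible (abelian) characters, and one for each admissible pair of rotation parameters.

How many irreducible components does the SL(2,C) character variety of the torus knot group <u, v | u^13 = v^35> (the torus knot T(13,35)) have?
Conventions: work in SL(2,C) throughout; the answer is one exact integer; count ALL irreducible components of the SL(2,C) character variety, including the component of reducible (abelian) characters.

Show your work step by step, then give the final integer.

205

Gamma = < u, v | u^13 = v^35 > (torus knot T(13,35)); the central element u^13 = v^35 acts as +I or -I in any irreducible SL(2,C) representation.
So on each irreducible component the traces are pinned: tr(u) = 2*cos(pi*alpha/13) with 1 <= alpha <= 12, tr(v) = 2*cos(pi*beta/35) with 1 <= beta <= 34.
u^13 = (-1)^alpha I and v^35 = (-1)^beta I must agree, so alpha and beta have equal parity.
count pairs: odd alpha (6 choices) x odd beta (17), plus even alpha (6) x even beta (17): 6*17 + 6*17 = 204.
Total: 204 irreducible-character components + 1 reducible (abelian) component = 205.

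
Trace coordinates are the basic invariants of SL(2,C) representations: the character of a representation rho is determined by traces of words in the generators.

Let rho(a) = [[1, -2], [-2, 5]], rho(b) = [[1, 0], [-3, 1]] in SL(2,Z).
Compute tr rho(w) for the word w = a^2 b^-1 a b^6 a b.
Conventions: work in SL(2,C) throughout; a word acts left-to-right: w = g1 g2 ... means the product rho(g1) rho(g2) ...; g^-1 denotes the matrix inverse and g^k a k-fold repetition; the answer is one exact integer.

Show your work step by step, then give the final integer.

-574

rho(a) = [[1, -2], [-2, 5]]
... * rho(a) = [[1, -2], [-2, 5]]  ->  [[5, -12], [-12, 29]]
... * rho(b^-1) = [[1, 0], [3, 1]]  ->  [[-31, -12], [75, 29]]
... * rho(a) = [[1, -2], [-2, 5]]  ->  [[-7, 2], [17, -5]]
... * rho(b) = [[1, 0], [-3, 1]]  ->  [[-13, 2], [32, -5]]
... * rho(b) = [[1, 0], [-3, 1]]  ->  [[-19, 2], [47, -5]]
... * rho(b) = [[1, 0], [-3, 1]]  ->  [[-25, 2], [62, -5]]
... * rho(b) = [[1, 0], [-3, 1]]  ->  [[-31, 2], [77, -5]]
... * rho(b) = [[1, 0], [-3, 1]]  ->  [[-37, 2], [92, -5]]
... * rho(b) = [[1, 0], [-3, 1]]  ->  [[-43, 2], [107, -5]]
... * rho(a) = [[1, -2], [-2, 5]]  ->  [[-47, 96], [117, -239]]
... * rho(b) = [[1, 0], [-3, 1]]  ->  [[-335, 96], [834, -239]]
tr = -335 + -239 = -574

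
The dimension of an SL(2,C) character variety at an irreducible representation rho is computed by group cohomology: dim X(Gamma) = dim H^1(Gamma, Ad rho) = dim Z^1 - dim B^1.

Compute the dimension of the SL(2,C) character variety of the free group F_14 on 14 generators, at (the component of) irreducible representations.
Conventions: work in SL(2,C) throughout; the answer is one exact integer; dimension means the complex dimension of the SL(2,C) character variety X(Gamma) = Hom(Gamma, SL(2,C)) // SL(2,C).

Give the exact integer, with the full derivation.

The free group F_14: 14 generators, no relators.
A cocycle picks one sl_2 vector per generator freely, giving dim Z^1 = 3*14 = 42.
At an irreducible rho the centralizer of the image in sl_2 is 0, so the coboundary map sl_2 -> Z^1 is injective: dim B^1 = 3.
Therefore dim X = 42 - 3 = 39.

39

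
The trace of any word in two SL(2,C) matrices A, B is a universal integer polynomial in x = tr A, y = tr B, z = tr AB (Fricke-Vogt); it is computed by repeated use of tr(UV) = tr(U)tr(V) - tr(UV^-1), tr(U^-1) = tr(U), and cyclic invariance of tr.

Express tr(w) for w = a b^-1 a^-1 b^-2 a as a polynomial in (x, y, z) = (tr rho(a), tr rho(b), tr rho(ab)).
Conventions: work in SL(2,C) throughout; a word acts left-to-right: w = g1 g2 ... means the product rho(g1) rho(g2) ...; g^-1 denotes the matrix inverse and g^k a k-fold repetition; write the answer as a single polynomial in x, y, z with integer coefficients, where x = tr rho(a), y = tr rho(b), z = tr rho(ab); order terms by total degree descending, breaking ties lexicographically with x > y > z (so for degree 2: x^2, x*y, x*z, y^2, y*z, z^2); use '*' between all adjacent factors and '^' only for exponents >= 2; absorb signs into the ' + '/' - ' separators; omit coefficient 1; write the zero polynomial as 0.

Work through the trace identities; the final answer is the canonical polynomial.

reduce: trace(a^2) = trace(a)*trace(a) - trace(1)   [square of a] = x^2 - 2
trace(a^2 b) = trace(a)*trace(b a) - trace(b)   [square of a] = x*z - y
trace(a^2 b^-1) = trace(a^2)*trace(b) - trace(a^2 b)   [inverse elimination on b] = x^2*y - x*z - y
trace(b^-2 a^2) = trace(a^2 b^-1)*trace(b) - trace(a^2)   [inverse elimination on b] = x^2*y^2 - x*y*z - x^2 - y^2 + 2
trace(b^-2 a^2 b^-1) = trace(b^-2 a^2)*trace(b) - trace(b^-2 a^2 b)   [inverse elimination on b] = x^2*y^3 - x*y^2*z - 2*x^2*y - y^3 + x*z + 3*y
trace(a^3) = trace(a)*trace(a^2) - trace(a)   [square of a] = x^3 - 3*x
trace(a^3 b) = trace(a)*trace(b a^2) - trace(b a)   [square of a] = x^2*z - x*y - z
trace(a^2 b^-1 a) = trace(a^3)*trace(b) - trace(a^3 b)   [inverse elimination on b] = x^3*y - x^2*z - 2*x*y + z
trace(b a b a) = trace(a b)*trace(a b) - trace(1)   [split at a repeated a] = z^2 - 2
trace(b a b) = trace(b)*trace(a b) - trace(a)   [square of b] = y*z - x
reduce: trace(a b a^2 b) = trace(a)*trace(b a b a) - trace(b a b)   [square of a] = x*z^2 - y*z - x
so trace(a^2 b^-1 a b) = trace(a b a^2)*trace(b) - trace(a b a^2 b)   [inverse elimination on b] = x^2*y*z - x*y^2 - x*z^2 + x
so trace(a^2 b^-1 a b^-1) = trace(a^2 b^-1 a)*trace(b) - trace(a^2 b^-1 a b)   [inverse elimination on b] = x^3*y^2 - 2*x^2*y*z - x*y^2 + x*z^2 + y*z - x
trace(b^-2 a^2 b^-1 a) = trace(a^2 b^-1 a b^-1)*trace(b) - trace(a^2 b^-1 a)   [inverse elimination on b] = x^3*y^3 - 2*x^2*y^2*z - x^3*y - x*y^3 + x*y*z^2 + x^2*z + y^2*z + x*y - z
trace(a b^-1 a^-1 b^-2 a) = trace(b^-2 a^2 b^-1)*trace(a) - trace(b^-2 a^2 b^-1 a)   [inverse elimination on a] = x^2*y^2*z - x^3*y - x*y*z^2 - y^2*z + 2*x*y + z

x^2*y^2*z - x^3*y - x*y*z^2 - y^2*z + 2*x*y + z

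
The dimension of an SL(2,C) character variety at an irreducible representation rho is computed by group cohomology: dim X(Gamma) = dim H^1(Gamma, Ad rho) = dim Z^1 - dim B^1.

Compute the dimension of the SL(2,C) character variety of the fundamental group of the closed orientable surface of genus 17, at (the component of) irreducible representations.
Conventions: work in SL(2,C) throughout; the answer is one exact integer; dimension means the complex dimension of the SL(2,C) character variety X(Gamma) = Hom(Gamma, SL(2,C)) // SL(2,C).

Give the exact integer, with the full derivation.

Gamma = pi_1(Sigma_17) = < a_1, b_1, ..., a_17, b_17 | prod [a_i, b_i] > has 2g = 34 generators and 1 relator.
Unconstrained cocycle data is one sl_2 vector per generator (102 dimensions), cut by the relator condition d_2(z) = 0.
At an irreducible rho, H^2 = coker(d_2) vanishes (Poincare duality: H^2 is dual to H^0 = invariants = 0), so d_2 is surjective onto sl_2 and dim Z^1 = 102 - 3 = 99.
As always at irreducible rho, dim B^1 = 3.
dim X = dim H^1 = 99 - 3 = 96.

96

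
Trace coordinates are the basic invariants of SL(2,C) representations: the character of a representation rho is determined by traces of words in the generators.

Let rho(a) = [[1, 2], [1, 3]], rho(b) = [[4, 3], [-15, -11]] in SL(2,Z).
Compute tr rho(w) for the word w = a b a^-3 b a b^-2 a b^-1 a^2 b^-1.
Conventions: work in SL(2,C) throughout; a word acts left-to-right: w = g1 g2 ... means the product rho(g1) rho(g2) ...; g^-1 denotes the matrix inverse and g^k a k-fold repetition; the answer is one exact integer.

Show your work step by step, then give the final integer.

rho(a) = [[1, 2], [1, 3]]
... * rho(b) = [[4, 3], [-15, -11]]  ->  [[-26, -19], [-41, -30]]
... * rho(a^-1) = [[3, -2], [-1, 1]]  ->  [[-59, 33], [-93, 52]]
... * rho(a^-1) = [[3, -2], [-1, 1]]  ->  [[-210, 151], [-331, 238]]
... * rho(a^-1) = [[3, -2], [-1, 1]]  ->  [[-781, 571], [-1231, 900]]
... * rho(b) = [[4, 3], [-15, -11]]  ->  [[-11689, -8624], [-18424, -13593]]
... * rho(a) = [[1, 2], [1, 3]]  ->  [[-20313, -49250], [-32017, -77627]]
... * rho(b^-1) = [[-11, -3], [15, 4]]  ->  [[-515307, -136061], [-812218, -214457]]
... * rho(b^-1) = [[-11, -3], [15, 4]]  ->  [[3627462, 1001677], [5717543, 1578826]]
... * rho(a) = [[1, 2], [1, 3]]  ->  [[4629139, 10259955], [7296369, 16171564]]
... * rho(b^-1) = [[-11, -3], [15, 4]]  ->  [[102978796, 27152403], [162313401, 42797149]]
... * rho(a) = [[1, 2], [1, 3]]  ->  [[130131199, 287414801], [205110550, 453018249]]
... * rho(a) = [[1, 2], [1, 3]]  ->  [[417546000, 1122506801], [658128799, 1769275847]]
... * rho(b^-1) = [[-11, -3], [15, 4]]  ->  [[12244596015, 3237389204], [19299720916, 5102716991]]
tr = 12244596015 + 5102716991 = 17347313006

17347313006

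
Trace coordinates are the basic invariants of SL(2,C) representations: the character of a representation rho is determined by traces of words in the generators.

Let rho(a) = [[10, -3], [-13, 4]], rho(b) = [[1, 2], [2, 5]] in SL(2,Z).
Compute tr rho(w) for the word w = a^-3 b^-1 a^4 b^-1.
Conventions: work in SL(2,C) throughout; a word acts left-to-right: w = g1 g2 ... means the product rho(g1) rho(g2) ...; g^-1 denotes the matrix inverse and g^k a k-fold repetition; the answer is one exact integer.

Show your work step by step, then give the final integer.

-211847498

rho(a^-1) = [[4, 3], [13, 10]]
... * rho(a^-1) = [[4, 3], [13, 10]]  ->  [[55, 42], [182, 139]]
... * rho(a^-1) = [[4, 3], [13, 10]]  ->  [[766, 585], [2535, 1936]]
... * rho(b^-1) = [[5, -2], [-2, 1]]  ->  [[2660, -947], [8803, -3134]]
... * rho(a) = [[10, -3], [-13, 4]]  ->  [[38911, -11768], [128772, -38945]]
... * rho(a) = [[10, -3], [-13, 4]]  ->  [[542094, -163805], [1794005, -542096]]
... * rho(a) = [[10, -3], [-13, 4]]  ->  [[7550405, -2281502], [24987298, -7550399]]
... * rho(a) = [[10, -3], [-13, 4]]  ->  [[105163576, -31777223], [348028167, -105163490]]
... * rho(b^-1) = [[5, -2], [-2, 1]]  ->  [[589372326, -242104375], [1950467815, -801219824]]
tr = 589372326 + -801219824 = -211847498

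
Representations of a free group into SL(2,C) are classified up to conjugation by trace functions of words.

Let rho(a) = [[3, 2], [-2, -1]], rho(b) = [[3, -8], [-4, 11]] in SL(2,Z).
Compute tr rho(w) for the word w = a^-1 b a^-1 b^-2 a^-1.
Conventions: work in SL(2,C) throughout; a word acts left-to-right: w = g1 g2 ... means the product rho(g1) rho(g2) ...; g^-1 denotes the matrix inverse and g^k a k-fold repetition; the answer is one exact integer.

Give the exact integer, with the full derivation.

rho(a^-1) = [[-1, -2], [2, 3]]
... * rho(b) = [[3, -8], [-4, 11]]  ->  [[5, -14], [-6, 17]]
... * rho(a^-1) = [[-1, -2], [2, 3]]  ->  [[-33, -52], [40, 63]]
... * rho(b^-1) = [[11, 8], [4, 3]]  ->  [[-571, -420], [692, 509]]
... * rho(b^-1) = [[11, 8], [4, 3]]  ->  [[-7961, -5828], [9648, 7063]]
... * rho(a^-1) = [[-1, -2], [2, 3]]  ->  [[-3695, -1562], [4478, 1893]]
tr = -3695 + 1893 = -1802

-1802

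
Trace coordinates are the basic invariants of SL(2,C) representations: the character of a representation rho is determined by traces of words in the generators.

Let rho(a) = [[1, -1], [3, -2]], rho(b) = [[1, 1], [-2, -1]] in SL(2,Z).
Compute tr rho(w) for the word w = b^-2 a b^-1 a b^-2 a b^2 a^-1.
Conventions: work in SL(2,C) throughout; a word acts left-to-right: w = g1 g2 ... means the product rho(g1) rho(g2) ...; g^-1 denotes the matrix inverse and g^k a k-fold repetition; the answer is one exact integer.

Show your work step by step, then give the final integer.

rho(b^-1) = [[-1, -1], [2, 1]]
... * rho(b^-1) = [[-1, -1], [2, 1]]  ->  [[-1, 0], [0, -1]]
... * rho(a) = [[1, -1], [3, -2]]  ->  [[-1, 1], [-3, 2]]
... * rho(b^-1) = [[-1, -1], [2, 1]]  ->  [[3, 2], [7, 5]]
... * rho(a) = [[1, -1], [3, -2]]  ->  [[9, -7], [22, -17]]
... * rho(b^-1) = [[-1, -1], [2, 1]]  ->  [[-23, -16], [-56, -39]]
... * rho(b^-1) = [[-1, -1], [2, 1]]  ->  [[-9, 7], [-22, 17]]
... * rho(a) = [[1, -1], [3, -2]]  ->  [[12, -5], [29, -12]]
... * rho(b) = [[1, 1], [-2, -1]]  ->  [[22, 17], [53, 41]]
... * rho(b) = [[1, 1], [-2, -1]]  ->  [[-12, 5], [-29, 12]]
... * rho(a^-1) = [[-2, 1], [-3, 1]]  ->  [[9, -7], [22, -17]]
tr = 9 + -17 = -8

-8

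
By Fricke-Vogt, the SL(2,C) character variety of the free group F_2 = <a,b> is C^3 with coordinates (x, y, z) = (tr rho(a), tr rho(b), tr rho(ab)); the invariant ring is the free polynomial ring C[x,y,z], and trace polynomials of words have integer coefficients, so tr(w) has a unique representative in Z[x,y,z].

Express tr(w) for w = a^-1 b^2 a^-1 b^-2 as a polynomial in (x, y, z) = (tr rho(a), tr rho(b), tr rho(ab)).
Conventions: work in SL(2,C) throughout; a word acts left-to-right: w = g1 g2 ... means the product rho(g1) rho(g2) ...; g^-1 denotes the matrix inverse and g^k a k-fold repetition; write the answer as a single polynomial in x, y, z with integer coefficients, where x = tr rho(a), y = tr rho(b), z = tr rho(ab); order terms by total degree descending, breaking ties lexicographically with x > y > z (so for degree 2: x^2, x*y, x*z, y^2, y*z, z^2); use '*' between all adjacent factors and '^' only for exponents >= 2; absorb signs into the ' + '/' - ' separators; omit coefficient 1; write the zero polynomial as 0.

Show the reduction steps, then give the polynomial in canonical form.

apply: tr(b^2) = tr(b) tr(b) - tr(1)  (reduce the b square) = y^2 - 2
tr(b^2 a) = tr(b) tr(a b) - tr(a)  (reduce the b square) = y*z - x
tr(a^-1 b^2) = tr(b^2) tr(a) - tr(b^2 a)  (eliminate a^-1) = x*y^2 - y*z - x
tr(a^-1 b^2 a^-1) = tr(a^-1 b^2) tr(a) - tr(a^-1 b^2 a)  (eliminate a^-1) = x^2*y^2 - x*y*z - x^2 - y^2 + 2
apply: tr(b^3) = tr(b) tr(b^2) - tr(b)  (reduce the b square) = y^3 - 3*y
apply: tr(b^3 a) = tr(b) tr(a b^2) - tr(a b)  (reduce the b square) = y^2*z - x*y - z
apply: tr(b a^-1 b^2) = tr(b^3) tr(a) - tr(b^3 a)  (eliminate a^-1) = x*y^3 - y^2*z - 2*x*y + z
use: tr(a b a b) = tr(b a) tr(b a) - tr(1)  (split on b) = z^2 - 2
tr(a b a) = tr(a) tr(b a) - tr(b)  (reduce the a square) = x*z - y
tr(b^2 a b a) = tr(b) tr(a b a b) - tr(a b a)  (reduce the b square) = y*z^2 - x*z - y
tr(b a^-1 b^2 a) = tr(b^2 a b) tr(a) - tr(b^2 a b a)  (eliminate a^-1) = x*y^2*z - x^2*y - y*z^2 + y
apply: tr(a^-1 b^2 a^-1 b) = tr(b a^-1 b^2) tr(a) - tr(b a^-1 b^2 a)  (eliminate a^-1) = x^2*y^3 - 2*x*y^2*z - x^2*y + y*z^2 + x*z - y
tr(b^-1 a^-1 b^2 a^-1) = tr(a^-1 b^2 a^-1) tr(b) - tr(a^-1 b^2 a^-1 b)  (eliminate b^-1) = x*y^2*z - y^3 - y*z^2 - x*z + 3*y
use: tr(a^-1 b^2 a^-1 b^-2) = tr(b^-1 a^-1 b^2 a^-1) tr(b) - tr(b^-1 a^-1 b^2 a^-1 b)  (eliminate b^-1) = x*y^3*z - x^2*y^2 - y^4 - y^2*z^2 + x^2 + 4*y^2 - 2

x*y^3*z - x^2*y^2 - y^4 - y^2*z^2 + x^2 + 4*y^2 - 2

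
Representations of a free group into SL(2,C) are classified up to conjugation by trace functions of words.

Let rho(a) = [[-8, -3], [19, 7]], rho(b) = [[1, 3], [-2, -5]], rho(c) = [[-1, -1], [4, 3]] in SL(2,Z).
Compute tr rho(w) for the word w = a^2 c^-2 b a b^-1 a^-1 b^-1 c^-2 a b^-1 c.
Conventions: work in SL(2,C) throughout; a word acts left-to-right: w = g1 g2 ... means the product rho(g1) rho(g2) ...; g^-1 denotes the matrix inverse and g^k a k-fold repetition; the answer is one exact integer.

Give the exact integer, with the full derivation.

rho(a) = [[-8, -3], [19, 7]]
... * rho(a) = [[-8, -3], [19, 7]]  ->  [[7, 3], [-19, -8]]
... * rho(c^-1) = [[3, 1], [-4, -1]]  ->  [[9, 4], [-25, -11]]
... * rho(c^-1) = [[3, 1], [-4, -1]]  ->  [[11, 5], [-31, -14]]
... * rho(b) = [[1, 3], [-2, -5]]  ->  [[1, 8], [-3, -23]]
... * rho(a) = [[-8, -3], [19, 7]]  ->  [[144, 53], [-413, -152]]
... * rho(b^-1) = [[-5, -3], [2, 1]]  ->  [[-614, -379], [1761, 1087]]
... * rho(a^-1) = [[7, 3], [-19, -8]]  ->  [[2903, 1190], [-8326, -3413]]
... * rho(b^-1) = [[-5, -3], [2, 1]]  ->  [[-12135, -7519], [34804, 21565]]
... * rho(c^-1) = [[3, 1], [-4, -1]]  ->  [[-6329, -4616], [18152, 13239]]
... * rho(c^-1) = [[3, 1], [-4, -1]]  ->  [[-523, -1713], [1500, 4913]]
... * rho(a) = [[-8, -3], [19, 7]]  ->  [[-28363, -10422], [81347, 29891]]
... * rho(b^-1) = [[-5, -3], [2, 1]]  ->  [[120971, 74667], [-346953, -214150]]
... * rho(c) = [[-1, -1], [4, 3]]  ->  [[177697, 103030], [-509647, -295497]]
tr = 177697 + -295497 = -117800

-117800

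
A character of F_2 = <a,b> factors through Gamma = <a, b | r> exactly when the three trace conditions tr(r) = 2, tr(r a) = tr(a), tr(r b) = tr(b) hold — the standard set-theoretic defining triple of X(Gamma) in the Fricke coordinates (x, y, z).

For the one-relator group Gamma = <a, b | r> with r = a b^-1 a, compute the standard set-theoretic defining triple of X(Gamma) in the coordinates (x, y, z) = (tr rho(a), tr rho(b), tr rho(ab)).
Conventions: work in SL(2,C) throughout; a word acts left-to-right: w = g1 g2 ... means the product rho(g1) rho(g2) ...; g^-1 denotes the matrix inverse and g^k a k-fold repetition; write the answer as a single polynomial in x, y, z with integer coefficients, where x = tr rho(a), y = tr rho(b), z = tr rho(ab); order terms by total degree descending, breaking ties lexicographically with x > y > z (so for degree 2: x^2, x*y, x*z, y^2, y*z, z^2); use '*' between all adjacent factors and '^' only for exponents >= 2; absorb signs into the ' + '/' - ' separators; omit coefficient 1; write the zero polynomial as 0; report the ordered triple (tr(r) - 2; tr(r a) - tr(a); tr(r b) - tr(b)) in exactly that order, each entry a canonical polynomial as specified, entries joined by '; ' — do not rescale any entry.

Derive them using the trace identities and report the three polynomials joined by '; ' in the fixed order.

tr(a^2) = tr(a) * tr(a) - tr(1) = x^2 - 2
tr(a^2 b) = tr(a) * tr(b a) - tr(b) = x*z - y
tr(a b^-1 a) = tr(a^2) * tr(b) - tr(a^2 b) = x^2*y - x*z - y
tr(a^3) = tr(a) * tr(a^2) - tr(a)   [square of a] = x^3 - 3*x
tr(a^3 b) = tr(a) * tr(b a^2) - tr(b a)   [square of a] = x^2*z - x*y - z
tr(a b^-1 a^2) = tr(a^3) * tr(b) - tr(a^3 b)   [inverse elimination on b] = x^3*y - x^2*z - 2*x*y + z
tr(a b a b) = tr(b a) * tr(b a) - tr(1) = z^2 - 2
tr(a b^-1 a b) = tr(a b a) * tr(b) - tr(a b a b) = x*y*z - y^2 - z^2 + 2
assemble the triple (tr(r) - 2; tr(r a) - x; tr(r b) - y)

x^2*y - x*z - y - 2; x^3*y - x^2*z - 2*x*y - x + z; x*y*z - y^2 - z^2 - y + 2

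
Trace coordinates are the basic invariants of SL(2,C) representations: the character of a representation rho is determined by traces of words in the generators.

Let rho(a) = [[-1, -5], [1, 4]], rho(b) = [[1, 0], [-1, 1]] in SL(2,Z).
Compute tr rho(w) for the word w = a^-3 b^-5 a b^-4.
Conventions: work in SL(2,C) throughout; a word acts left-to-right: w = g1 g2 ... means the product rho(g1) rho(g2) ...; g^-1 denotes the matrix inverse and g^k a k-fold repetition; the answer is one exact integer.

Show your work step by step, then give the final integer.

rho(a^-1) = [[4, 5], [-1, -1]]
... * rho(a^-1) = [[4, 5], [-1, -1]]  ->  [[11, 15], [-3, -4]]
... * rho(a^-1) = [[4, 5], [-1, -1]]  ->  [[29, 40], [-8, -11]]
... * rho(b^-1) = [[1, 0], [1, 1]]  ->  [[69, 40], [-19, -11]]
... * rho(b^-1) = [[1, 0], [1, 1]]  ->  [[109, 40], [-30, -11]]
... * rho(b^-1) = [[1, 0], [1, 1]]  ->  [[149, 40], [-41, -11]]
... * rho(b^-1) = [[1, 0], [1, 1]]  ->  [[189, 40], [-52, -11]]
... * rho(b^-1) = [[1, 0], [1, 1]]  ->  [[229, 40], [-63, -11]]
... * rho(a) = [[-1, -5], [1, 4]]  ->  [[-189, -985], [52, 271]]
... * rho(b^-1) = [[1, 0], [1, 1]]  ->  [[-1174, -985], [323, 271]]
... * rho(b^-1) = [[1, 0], [1, 1]]  ->  [[-2159, -985], [594, 271]]
... * rho(b^-1) = [[1, 0], [1, 1]]  ->  [[-3144, -985], [865, 271]]
... * rho(b^-1) = [[1, 0], [1, 1]]  ->  [[-4129, -985], [1136, 271]]
tr = -4129 + 271 = -3858

-3858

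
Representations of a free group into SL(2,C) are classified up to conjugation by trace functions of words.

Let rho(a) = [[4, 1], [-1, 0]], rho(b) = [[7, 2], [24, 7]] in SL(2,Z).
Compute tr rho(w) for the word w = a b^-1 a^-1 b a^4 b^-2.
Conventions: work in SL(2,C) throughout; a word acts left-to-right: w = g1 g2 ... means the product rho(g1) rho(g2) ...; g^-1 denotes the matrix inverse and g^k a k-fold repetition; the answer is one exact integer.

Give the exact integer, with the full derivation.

-411970

rho(a) = [[4, 1], [-1, 0]]
... * rho(b^-1) = [[7, -2], [-24, 7]]  ->  [[4, -1], [-7, 2]]
... * rho(a^-1) = [[0, -1], [1, 4]]  ->  [[-1, -8], [2, 15]]
... * rho(b) = [[7, 2], [24, 7]]  ->  [[-199, -58], [374, 109]]
... * rho(a) = [[4, 1], [-1, 0]]  ->  [[-738, -199], [1387, 374]]
... * rho(a) = [[4, 1], [-1, 0]]  ->  [[-2753, -738], [5174, 1387]]
... * rho(a) = [[4, 1], [-1, 0]]  ->  [[-10274, -2753], [19309, 5174]]
... * rho(a) = [[4, 1], [-1, 0]]  ->  [[-38343, -10274], [72062, 19309]]
... * rho(b^-1) = [[7, -2], [-24, 7]]  ->  [[-21825, 4768], [41018, -8961]]
... * rho(b^-1) = [[7, -2], [-24, 7]]  ->  [[-267207, 77026], [502190, -144763]]
tr = -267207 + -144763 = -411970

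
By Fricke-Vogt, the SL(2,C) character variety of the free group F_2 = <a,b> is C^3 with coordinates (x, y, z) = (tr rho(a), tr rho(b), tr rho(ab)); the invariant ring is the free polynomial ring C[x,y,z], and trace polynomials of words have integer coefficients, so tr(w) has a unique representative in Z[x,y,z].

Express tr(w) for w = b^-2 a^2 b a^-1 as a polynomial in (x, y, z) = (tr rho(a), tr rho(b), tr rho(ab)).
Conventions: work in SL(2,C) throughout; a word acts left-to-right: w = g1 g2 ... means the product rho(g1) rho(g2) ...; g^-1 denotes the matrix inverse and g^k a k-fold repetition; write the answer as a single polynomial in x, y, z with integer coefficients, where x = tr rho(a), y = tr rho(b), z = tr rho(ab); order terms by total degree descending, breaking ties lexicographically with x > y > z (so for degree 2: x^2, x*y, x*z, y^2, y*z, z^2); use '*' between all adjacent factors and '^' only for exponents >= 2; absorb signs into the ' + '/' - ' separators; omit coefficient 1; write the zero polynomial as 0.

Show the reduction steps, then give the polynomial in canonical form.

trace(a^2) = trace(a) trace(a) - trace(1) = x^2 - 2
and trace(b a^2) = trace(a) trace(b a) - trace(b) = x*z - y
next, trace(a^2 b a) = trace(a) trace(b a^2) - trace(b a) = x^2*z - x*y - z
next, trace(b a b a) = trace(a b) trace(a b) - trace(1) = z^2 - 2
trace(b a b) = trace(b) trace(a b) - trace(a) = y*z - x
and trace(a^2 b a b) = trace(a) trace(b a b a) - trace(b a b) = x*z^2 - y*z - x
next, trace(b^-1 a^2 b a) = trace(a^2 b a) trace(b) - trace(a^2 b a b) = x^2*y*z - x*y^2 - x*z^2 + x
next, trace(a^2 b a^-1 b^-1) = trace(b^-1 a^2 b) trace(a) - trace(b^-1 a^2 b a) = -x^2*y*z + x^3 + x*y^2 + x*z^2 - 3*x
next, trace(b^-2 a^2 b a^-1) = trace(a^2 b a^-1 b^-1) trace(b) - trace(a^2 b a^-1) = -x^2*y^2*z + x^3*y + x*y^3 + x*y*z^2 - 3*x*y - z

-x^2*y^2*z + x^3*y + x*y^3 + x*y*z^2 - 3*x*y - z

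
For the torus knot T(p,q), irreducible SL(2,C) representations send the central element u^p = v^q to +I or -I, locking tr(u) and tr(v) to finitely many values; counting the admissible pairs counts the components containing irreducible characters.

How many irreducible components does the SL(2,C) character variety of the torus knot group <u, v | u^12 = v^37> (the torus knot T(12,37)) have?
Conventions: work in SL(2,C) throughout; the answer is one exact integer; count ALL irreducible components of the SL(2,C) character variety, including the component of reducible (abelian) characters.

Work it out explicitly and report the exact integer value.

Gamma = < u, v | u^12 = v^37 > (torus knot T(12,37)); the central element u^12 = v^37 acts as +I or -I in any irreducible SL(2,C) representation.
This locks tr(u) to 2*cos(pi*alpha/12), alpha in 1..11, and tr(v) to 2*cos(pi*beta/37), beta in 1..36, on each component of irreducible characters.
Consistency of u^12 = (-1)^alpha I with v^37 = (-1)^beta I forces alpha = beta (mod 2).
Counting: 6 odd alphas x 18 odd betas + 5 even alphas x 18 even betas = 108 + 90 = 198.
That is 198 components of irreducible characters, and with the reducible (abelian) component the total is 199.

199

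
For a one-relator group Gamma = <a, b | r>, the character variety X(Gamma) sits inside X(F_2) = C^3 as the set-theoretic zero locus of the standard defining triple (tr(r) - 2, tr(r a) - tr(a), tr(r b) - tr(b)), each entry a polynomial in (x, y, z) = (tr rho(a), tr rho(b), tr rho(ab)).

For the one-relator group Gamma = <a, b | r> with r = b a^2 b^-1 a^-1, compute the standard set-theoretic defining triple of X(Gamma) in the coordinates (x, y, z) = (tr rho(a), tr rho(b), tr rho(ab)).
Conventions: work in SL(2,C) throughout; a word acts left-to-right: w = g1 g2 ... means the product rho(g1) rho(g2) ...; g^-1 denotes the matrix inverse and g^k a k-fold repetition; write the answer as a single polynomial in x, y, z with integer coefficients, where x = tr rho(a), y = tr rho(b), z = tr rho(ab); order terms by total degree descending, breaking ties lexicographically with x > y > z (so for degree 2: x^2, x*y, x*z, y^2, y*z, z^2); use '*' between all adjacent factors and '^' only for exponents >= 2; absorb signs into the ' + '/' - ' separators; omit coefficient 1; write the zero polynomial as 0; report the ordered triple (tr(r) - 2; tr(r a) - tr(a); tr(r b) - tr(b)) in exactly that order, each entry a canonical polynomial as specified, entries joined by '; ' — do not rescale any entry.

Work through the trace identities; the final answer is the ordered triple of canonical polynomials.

-x^2*y*z + x^3 + x*y^2 + x*z^2 - 3*x - 2; x^2 - x - 2; -x^2*y^2*z + x^3*y + x*y^3 + x*y*z^2 - 4*x*y - y + z

trace(a^2) = trace(a) * trace(a) - trace(1)   [square of a] = x^2 - 2
apply: trace(a b a) = trace(a) * trace(b a) - trace(b)   [square of a] = x*z - y
use: trace(a b a^2) = trace(a) * trace(a b a) - trace(a b)   [square of a] = x^2*z - x*y - z
use: trace(b a b a) = trace(b a) * trace(b a) - trace(1)   [split at a repeated b] = z^2 - 2
use: trace(b a b) = trace(b) * trace(a b) - trace(a)   [square of b] = y*z - x
use: trace(a b a^2 b) = trace(a) * trace(b a b a) - trace(b a b)   [square of a] = x*z^2 - y*z - x
apply: trace(b a^2 b^-1 a) = trace(a b a^2) * trace(b) - trace(a b a^2 b)   [inverse elimination on b] = x^2*y*z - x*y^2 - x*z^2 + x
apply: trace(b a^2 b^-1 a^-1) = trace(b a^2 b^-1) * trace(a) - trace(b a^2 b^-1 a)   [inverse elimination on a] = -x^2*y*z + x^3 + x*y^2 + x*z^2 - 3*x
apply: trace(a^3) = trace(a) * trace(a^2) - trace(a) = x^3 - 3*x
use: trace(a b^2 a^2) = trace(b) * trace(a^3 b) - trace(a^3) = x^2*y*z - x^3 - x*y^2 - y*z + 3*x
trace(a b^2 a^2 b) = trace(b) * trace(a^2 b a b) - trace(a^2 b a) = x*y*z^2 - x^2*z - y^2*z + z
trace(b^2 a^2 b^-1 a) = trace(a b^2 a^2) * trace(b) - trace(a b^2 a^2 b) = x^2*y^2*z - x^3*y - x*y^3 - x*y*z^2 + x^2*z + 3*x*y - z
use: trace(b a^2 b^-1 a^-1 b) = trace(b^2 a^2 b^-1) * trace(a) - trace(b^2 a^2 b^-1 a) = -x^2*y^2*z + x^3*y + x*y^3 + x*y*z^2 - 4*x*y + z
assemble the triple (trace(r) - 2; trace(r a) - x; trace(r b) - y)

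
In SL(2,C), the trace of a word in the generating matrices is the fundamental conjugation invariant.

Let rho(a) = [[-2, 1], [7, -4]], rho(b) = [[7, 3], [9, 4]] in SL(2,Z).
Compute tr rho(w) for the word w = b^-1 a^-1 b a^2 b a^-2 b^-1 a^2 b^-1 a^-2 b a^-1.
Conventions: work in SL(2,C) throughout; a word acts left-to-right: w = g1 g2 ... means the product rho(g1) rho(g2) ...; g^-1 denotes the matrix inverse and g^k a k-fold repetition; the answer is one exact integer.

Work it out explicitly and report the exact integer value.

rho(b^-1) = [[4, -3], [-9, 7]]
... * rho(a^-1) = [[-4, -1], [-7, -2]]  ->  [[5, 2], [-13, -5]]
... * rho(b) = [[7, 3], [9, 4]]  ->  [[53, 23], [-136, -59]]
... * rho(a) = [[-2, 1], [7, -4]]  ->  [[55, -39], [-141, 100]]
... * rho(a) = [[-2, 1], [7, -4]]  ->  [[-383, 211], [982, -541]]
... * rho(b) = [[7, 3], [9, 4]]  ->  [[-782, -305], [2005, 782]]
... * rho(a^-1) = [[-4, -1], [-7, -2]]  ->  [[5263, 1392], [-13494, -3569]]
... * rho(a^-1) = [[-4, -1], [-7, -2]]  ->  [[-30796, -8047], [78959, 20632]]
... * rho(b^-1) = [[4, -3], [-9, 7]]  ->  [[-50761, 36059], [130148, -92453]]
... * rho(a) = [[-2, 1], [7, -4]]  ->  [[353935, -194997], [-907467, 499960]]
... * rho(a) = [[-2, 1], [7, -4]]  ->  [[-2072849, 1133923], [5314654, -2907307]]
... * rho(b^-1) = [[4, -3], [-9, 7]]  ->  [[-18496703, 14156008], [47424379, -36295111]]
... * rho(a^-1) = [[-4, -1], [-7, -2]]  ->  [[-25105244, -9815313], [64368261, 25165843]]
... * rho(a^-1) = [[-4, -1], [-7, -2]]  ->  [[169128167, 44735870], [-433633945, -114699947]]
... * rho(b) = [[7, 3], [9, 4]]  ->  [[1586519999, 686327981], [-4067737138, -1759701623]]
... * rho(a^-1) = [[-4, -1], [-7, -2]]  ->  [[-11150375863, -2959175961], [28588859913, 7587140384]]
tr = -11150375863 + 7587140384 = -3563235479

-3563235479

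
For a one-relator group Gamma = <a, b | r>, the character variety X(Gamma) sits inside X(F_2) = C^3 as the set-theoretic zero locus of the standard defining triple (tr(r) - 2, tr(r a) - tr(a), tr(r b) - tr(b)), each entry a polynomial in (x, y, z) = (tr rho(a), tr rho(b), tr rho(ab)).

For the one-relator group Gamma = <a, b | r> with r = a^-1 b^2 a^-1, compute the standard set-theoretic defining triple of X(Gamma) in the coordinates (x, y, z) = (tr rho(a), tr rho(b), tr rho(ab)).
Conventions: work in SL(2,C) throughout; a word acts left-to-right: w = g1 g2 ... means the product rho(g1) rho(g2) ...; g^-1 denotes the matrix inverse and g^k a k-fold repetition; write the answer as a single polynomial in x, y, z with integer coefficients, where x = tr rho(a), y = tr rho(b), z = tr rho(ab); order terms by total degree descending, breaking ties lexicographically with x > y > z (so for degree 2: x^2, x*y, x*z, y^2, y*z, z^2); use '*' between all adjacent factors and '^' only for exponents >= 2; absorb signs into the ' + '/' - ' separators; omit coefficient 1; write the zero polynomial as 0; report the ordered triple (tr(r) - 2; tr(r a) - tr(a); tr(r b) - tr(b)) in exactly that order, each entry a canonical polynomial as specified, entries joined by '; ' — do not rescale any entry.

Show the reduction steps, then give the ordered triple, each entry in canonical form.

x^2*y^2 - x*y*z - x^2 - y^2; x*y^2 - y*z - 2*x; x^2*y^3 - 2*x*y^2*z - x^2*y + y*z^2 + x*z - 2*y

next, trace(b^2) = trace(b) * trace(b) - trace(1) = y^2 - 2
next, trace(b^2 a) = trace(b) * trace(a b) - trace(a) = y*z - x
and trace(a^-1 b^2) = trace(b^2) * trace(a) - trace(b^2 a) = x*y^2 - y*z - x
and trace(a^-1 b^2 a^-1) = trace(a^-1 b^2) * trace(a) - trace(a^-1 b^2 a) = x^2*y^2 - x*y*z - x^2 - y^2 + 2
and trace(b^3) = trace(b) * trace(b^2) - trace(b)   [square of b] = y^3 - 3*y
trace(b^3 a) = trace(b) * trace(a b^2) - trace(a b)   [square of b] = y^2*z - x*y - z
trace(b a^-1 b^2) = trace(b^3) * trace(a) - trace(b^3 a)   [inverse elimination on a] = x*y^3 - y^2*z - 2*x*y + z
trace(a b a b) = trace(a b) * trace(a b) - trace(1)   [split at a repeated a] = z^2 - 2
next, trace(a b a) = trace(a) * trace(b a) - trace(b)   [square of a] = x*z - y
and trace(b^2 a b a) = trace(b) * trace(a b a b) - trace(a b a)   [square of b] = y*z^2 - x*z - y
trace(b a^-1 b^2 a) = trace(b^2 a b) * trace(a) - trace(b^2 a b a)   [inverse elimination on a] = x*y^2*z - x^2*y - y*z^2 + y
and trace(a^-1 b^2 a^-1 b) = trace(b a^-1 b^2) * trace(a) - trace(b a^-1 b^2 a)   [inverse elimination on a] = x^2*y^3 - 2*x*y^2*z - x^2*y + y*z^2 + x*z - y
assemble the triple (trace(r) - 2; trace(r a) - x; trace(r b) - y)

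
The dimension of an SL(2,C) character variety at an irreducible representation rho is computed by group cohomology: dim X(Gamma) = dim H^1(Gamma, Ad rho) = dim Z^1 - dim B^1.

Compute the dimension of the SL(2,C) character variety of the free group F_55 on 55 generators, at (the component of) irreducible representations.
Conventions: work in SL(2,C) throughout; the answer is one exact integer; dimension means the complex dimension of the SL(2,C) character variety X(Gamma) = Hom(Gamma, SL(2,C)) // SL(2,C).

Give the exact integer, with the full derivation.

162

Here Gamma is free of rank 55 — no relator constrains a cocycle.
A cocycle picks one sl_2 vector per generator freely, giving dim Z^1 = 3*55 = 165.
At an irreducible rho the centralizer of the image in sl_2 is 0, so the coboundary map sl_2 -> Z^1 is injective: dim B^1 = 3.
Therefore dim X = 165 - 3 = 162.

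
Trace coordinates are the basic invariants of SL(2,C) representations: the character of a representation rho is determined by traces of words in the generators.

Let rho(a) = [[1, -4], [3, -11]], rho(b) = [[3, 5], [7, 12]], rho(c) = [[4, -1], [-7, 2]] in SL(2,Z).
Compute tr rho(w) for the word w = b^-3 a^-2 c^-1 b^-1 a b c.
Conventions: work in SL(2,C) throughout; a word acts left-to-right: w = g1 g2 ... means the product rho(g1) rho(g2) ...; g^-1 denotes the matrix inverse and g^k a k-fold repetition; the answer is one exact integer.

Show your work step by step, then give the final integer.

22557052

rho(b^-1) = [[12, -5], [-7, 3]]
... * rho(b^-1) = [[12, -5], [-7, 3]]  ->  [[179, -75], [-105, 44]]
... * rho(b^-1) = [[12, -5], [-7, 3]]  ->  [[2673, -1120], [-1568, 657]]
... * rho(a^-1) = [[-11, 4], [-3, 1]]  ->  [[-26043, 9572], [15277, -5615]]
... * rho(a^-1) = [[-11, 4], [-3, 1]]  ->  [[257757, -94600], [-151202, 55493]]
... * rho(c^-1) = [[2, 1], [7, 4]]  ->  [[-146686, -120643], [86047, 70770]]
... * rho(b^-1) = [[12, -5], [-7, 3]]  ->  [[-915731, 371501], [537174, -217925]]
... * rho(a) = [[1, -4], [3, -11]]  ->  [[198772, -423587], [-116601, 248479]]
... * rho(b) = [[3, 5], [7, 12]]  ->  [[-2368793, -4089184], [1389550, 2398743]]
... * rho(c) = [[4, -1], [-7, 2]]  ->  [[19149116, -5809575], [-11233001, 3407936]]
tr = 19149116 + 3407936 = 22557052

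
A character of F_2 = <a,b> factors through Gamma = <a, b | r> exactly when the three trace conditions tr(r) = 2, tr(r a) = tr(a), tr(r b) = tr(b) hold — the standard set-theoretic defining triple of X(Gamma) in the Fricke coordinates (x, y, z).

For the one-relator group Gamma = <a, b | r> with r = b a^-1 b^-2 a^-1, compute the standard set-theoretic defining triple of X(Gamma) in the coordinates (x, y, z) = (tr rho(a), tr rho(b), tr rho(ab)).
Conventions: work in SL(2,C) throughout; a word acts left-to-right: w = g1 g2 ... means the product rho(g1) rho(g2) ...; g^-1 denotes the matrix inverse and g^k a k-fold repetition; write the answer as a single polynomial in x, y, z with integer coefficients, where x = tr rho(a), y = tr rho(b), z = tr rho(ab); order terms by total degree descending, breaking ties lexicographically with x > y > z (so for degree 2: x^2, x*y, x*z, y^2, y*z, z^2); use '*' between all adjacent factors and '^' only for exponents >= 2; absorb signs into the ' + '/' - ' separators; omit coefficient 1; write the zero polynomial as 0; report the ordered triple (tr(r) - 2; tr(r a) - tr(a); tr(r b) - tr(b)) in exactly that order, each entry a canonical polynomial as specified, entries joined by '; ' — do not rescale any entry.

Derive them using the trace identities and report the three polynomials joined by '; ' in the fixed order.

tr(b a^-1) = tr(b)*tr(a) - tr(b a)  (eliminate a^-1) = x*y - z
next, tr(a^-1 b a^-1) = tr(b a^-1)*tr(a) - tr(b)  (eliminate a^-1) = x^2*y - x*z - y
tr(b^2) = tr(b)*tr(b) - tr(1)  (reduce the b square) = y^2 - 2
next, tr(b^2 a) = tr(b)*tr(a b) - tr(a)  (reduce the b square) = y*z - x
and tr(b a^-1 b) = tr(b^2)*tr(a) - tr(b^2 a)  (eliminate a^-1) = x*y^2 - y*z - x
next, tr(b a b a) = tr(a b)*tr(a b) - tr(1)  (split on a) = z^2 - 2
tr(b a^-1 b a) = tr(b a b)*tr(a) - tr(b a b a)  (eliminate a^-1) = x*y*z - x^2 - z^2 + 2
tr(a^-1 b a^-1 b) = tr(b a^-1 b)*tr(a) - tr(b a^-1 b a)  (eliminate a^-1) = x^2*y^2 - 2*x*y*z + z^2 - 2
tr(b^-1 a^-1 b a^-1) = tr(a^-1 b a^-1)*tr(b) - tr(a^-1 b a^-1 b)  (eliminate b^-1) = x*y*z - y^2 - z^2 + 2
and tr(b a^-1 b^-2 a^-1) = tr(b^-1 a^-1 b a^-1)*tr(b) - tr(b^-1 a^-1 b a^-1 b)  (eliminate b^-1) = x*y^2*z - x^2*y - y^3 - y*z^2 + x*z + 3*y
and tr(a^2 b) = tr(a)*tr(b a) - tr(b)  (reduce the a square) = x*z - y
tr(a^2) = tr(a)*tr(a) - tr(1)  (reduce the a square) = x^2 - 2
and tr(a b^2 a) = tr(b)*tr(a^2 b) - tr(a^2)  (reduce the b square) = x*y*z - x^2 - y^2 + 2
next, tr(b^-2 a b^2 a) = tr(a b^2 a b^-1)*tr(b) - tr(a b^2 a)  (eliminate b^-1) = x*y^3*z - x^2*y^2 - y^4 - y^2*z^2 + x^2 + 4*y^2 - 2
tr(b^2 a^-1 b^-2 a) = tr(b^-2 a b^2)*tr(a) - tr(b^-2 a b^2 a)  (eliminate a^-1) = -x*y^3*z + x^2*y^2 + y^4 + y^2*z^2 - 4*y^2 + 2
next, tr(b a^-1 b^-2 a^-1 b) = tr(b^2 a^-1 b^-2)*tr(a) - tr(b^2 a^-1 b^-2 a)  (eliminate a^-1) = x*y^3*z - x^2*y^2 - y^4 - y^2*z^2 + x^2 + 4*y^2 - 2
assemble the triple (tr(r) - 2; tr(r a) - x; tr(r b) - y)

x*y^2*z - x^2*y - y^3 - y*z^2 + x*z + 3*y - 2; -x + z; x*y^3*z - x^2*y^2 - y^4 - y^2*z^2 + x^2 + 4*y^2 - y - 2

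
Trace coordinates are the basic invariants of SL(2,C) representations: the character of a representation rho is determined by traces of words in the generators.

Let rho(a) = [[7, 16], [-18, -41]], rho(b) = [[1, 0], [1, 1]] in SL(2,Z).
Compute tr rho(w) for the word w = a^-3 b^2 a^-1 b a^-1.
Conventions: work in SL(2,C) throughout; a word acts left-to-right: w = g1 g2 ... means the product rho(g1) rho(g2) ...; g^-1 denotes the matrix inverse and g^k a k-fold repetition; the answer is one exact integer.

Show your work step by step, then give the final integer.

-129305618

rho(a^-1) = [[-41, -16], [18, 7]]
... * rho(a^-1) = [[-41, -16], [18, 7]]  ->  [[1393, 544], [-612, -239]]
... * rho(a^-1) = [[-41, -16], [18, 7]]  ->  [[-47321, -18480], [20790, 8119]]
... * rho(b) = [[1, 0], [1, 1]]  ->  [[-65801, -18480], [28909, 8119]]
... * rho(b) = [[1, 0], [1, 1]]  ->  [[-84281, -18480], [37028, 8119]]
... * rho(a^-1) = [[-41, -16], [18, 7]]  ->  [[3122881, 1219136], [-1372006, -535615]]
... * rho(b) = [[1, 0], [1, 1]]  ->  [[4342017, 1219136], [-1907621, -535615]]
... * rho(a^-1) = [[-41, -16], [18, 7]]  ->  [[-156078249, -60938320], [68571391, 26772631]]
tr = -156078249 + 26772631 = -129305618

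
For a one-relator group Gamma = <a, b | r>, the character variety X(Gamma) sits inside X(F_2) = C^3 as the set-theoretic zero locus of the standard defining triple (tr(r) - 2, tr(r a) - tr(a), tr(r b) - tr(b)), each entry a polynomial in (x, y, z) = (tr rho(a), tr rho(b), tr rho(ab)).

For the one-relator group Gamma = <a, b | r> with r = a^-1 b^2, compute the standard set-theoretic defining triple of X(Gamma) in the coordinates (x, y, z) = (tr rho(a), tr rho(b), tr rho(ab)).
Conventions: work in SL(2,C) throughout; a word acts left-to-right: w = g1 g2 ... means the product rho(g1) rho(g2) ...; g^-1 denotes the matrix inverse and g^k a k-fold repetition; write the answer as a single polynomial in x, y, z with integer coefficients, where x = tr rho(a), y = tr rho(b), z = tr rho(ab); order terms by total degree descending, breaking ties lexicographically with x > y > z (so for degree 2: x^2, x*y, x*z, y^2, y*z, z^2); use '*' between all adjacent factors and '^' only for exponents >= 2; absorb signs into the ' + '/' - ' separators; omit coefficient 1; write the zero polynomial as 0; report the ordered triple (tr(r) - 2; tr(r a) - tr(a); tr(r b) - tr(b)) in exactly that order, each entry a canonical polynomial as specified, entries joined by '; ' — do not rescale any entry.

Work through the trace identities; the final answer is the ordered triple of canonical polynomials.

x*y^2 - y*z - x - 2; y^2 - x - 2; x*y^3 - y^2*z - 2*x*y - y + z

tr(b^2) = tr(b) * tr(b) - tr(1) = y^2 - 2
tr(b^2 a) = tr(b) * tr(a b) - tr(a) = y*z - x
apply: tr(a^-1 b^2) = tr(b^2) * tr(a) - tr(b^2 a) = x*y^2 - y*z - x
use: tr(b^3) = tr(b) * tr(b^2) - tr(b) = y^3 - 3*y
tr(b^3 a) = tr(b) * tr(a b^2) - tr(a b) = y^2*z - x*y - z
tr(a^-1 b^3) = tr(b^3) * tr(a) - tr(b^3 a) = x*y^3 - y^2*z - 2*x*y + z
assemble the triple (tr(r) - 2; tr(r a) - x; tr(r b) - y)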